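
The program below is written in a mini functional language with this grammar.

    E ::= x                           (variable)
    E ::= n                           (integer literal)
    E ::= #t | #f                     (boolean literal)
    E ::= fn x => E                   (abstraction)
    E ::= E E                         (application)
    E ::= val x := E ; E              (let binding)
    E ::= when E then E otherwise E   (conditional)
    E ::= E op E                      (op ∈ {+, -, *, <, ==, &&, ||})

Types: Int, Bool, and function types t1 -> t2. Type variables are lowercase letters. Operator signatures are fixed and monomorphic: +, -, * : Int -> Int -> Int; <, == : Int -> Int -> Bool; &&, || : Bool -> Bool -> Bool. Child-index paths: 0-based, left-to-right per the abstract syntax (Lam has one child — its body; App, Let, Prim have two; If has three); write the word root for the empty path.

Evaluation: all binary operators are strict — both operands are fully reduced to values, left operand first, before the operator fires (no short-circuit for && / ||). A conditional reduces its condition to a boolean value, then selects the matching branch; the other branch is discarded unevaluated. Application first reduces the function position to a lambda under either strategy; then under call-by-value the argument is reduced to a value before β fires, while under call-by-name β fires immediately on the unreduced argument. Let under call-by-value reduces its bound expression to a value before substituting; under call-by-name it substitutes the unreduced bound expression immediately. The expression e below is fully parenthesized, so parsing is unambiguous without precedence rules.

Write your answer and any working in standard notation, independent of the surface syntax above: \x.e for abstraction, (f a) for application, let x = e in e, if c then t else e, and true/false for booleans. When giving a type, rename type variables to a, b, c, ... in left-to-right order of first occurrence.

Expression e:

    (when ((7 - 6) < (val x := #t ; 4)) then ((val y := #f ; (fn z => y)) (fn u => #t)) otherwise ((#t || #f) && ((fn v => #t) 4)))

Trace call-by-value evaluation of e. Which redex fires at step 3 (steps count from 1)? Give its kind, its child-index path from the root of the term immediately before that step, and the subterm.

Working:
step 0: (if ((7 - 6) < (let x = true in 4)) then ((let y = false in (\z.y)) (\u.true)) else ((true || false) && ((\v.true) 4)))
step 1: [delta@0.0] (if (1 < (let x = true in 4)) then ((let y = false in (\z.y)) (\u.true)) else ((true || false) && ((\v.true) 4)))
step 2: [let@0.1] (if (1 < 4) then ((let y = false in (\z.y)) (\u.true)) else ((true || false) && ((\v.true) 4)))
step 3: [delta@0] (if true then ((let y = false in (\z.y)) (\u.true)) else ((true || false) && ((\v.true) 4)))

Answer: delta at 0 : (1 < 4)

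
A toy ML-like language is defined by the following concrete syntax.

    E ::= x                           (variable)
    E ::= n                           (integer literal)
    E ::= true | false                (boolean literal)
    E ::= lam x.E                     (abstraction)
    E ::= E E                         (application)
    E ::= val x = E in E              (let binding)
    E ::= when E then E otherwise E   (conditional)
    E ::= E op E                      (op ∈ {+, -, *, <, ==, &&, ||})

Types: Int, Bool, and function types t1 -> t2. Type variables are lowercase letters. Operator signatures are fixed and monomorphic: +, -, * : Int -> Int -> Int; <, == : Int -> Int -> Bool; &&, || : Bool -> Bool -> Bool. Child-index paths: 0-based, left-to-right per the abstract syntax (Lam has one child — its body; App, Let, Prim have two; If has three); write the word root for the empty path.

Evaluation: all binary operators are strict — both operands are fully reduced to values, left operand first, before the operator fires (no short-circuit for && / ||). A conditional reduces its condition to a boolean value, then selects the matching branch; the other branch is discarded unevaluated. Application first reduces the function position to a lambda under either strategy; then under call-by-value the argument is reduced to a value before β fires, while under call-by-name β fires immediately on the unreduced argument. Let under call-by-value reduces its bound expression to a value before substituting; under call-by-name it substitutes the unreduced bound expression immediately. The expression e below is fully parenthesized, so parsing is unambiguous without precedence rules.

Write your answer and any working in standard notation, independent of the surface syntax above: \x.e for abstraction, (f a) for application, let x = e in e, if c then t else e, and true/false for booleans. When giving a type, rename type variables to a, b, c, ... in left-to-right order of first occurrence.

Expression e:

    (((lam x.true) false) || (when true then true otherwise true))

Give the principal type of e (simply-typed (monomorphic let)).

Derivation:
\x._ : a -> Bool
  unify a -> Bool ~ Bool -> b
  unify a ~ Bool
  unify Bool ~ b
_ _ : Bool
  unify Bool ~ Bool
  unify Bool ~ Bool
  unify Bool ~ Bool
  unify Bool ~ Bool

Answer: Bool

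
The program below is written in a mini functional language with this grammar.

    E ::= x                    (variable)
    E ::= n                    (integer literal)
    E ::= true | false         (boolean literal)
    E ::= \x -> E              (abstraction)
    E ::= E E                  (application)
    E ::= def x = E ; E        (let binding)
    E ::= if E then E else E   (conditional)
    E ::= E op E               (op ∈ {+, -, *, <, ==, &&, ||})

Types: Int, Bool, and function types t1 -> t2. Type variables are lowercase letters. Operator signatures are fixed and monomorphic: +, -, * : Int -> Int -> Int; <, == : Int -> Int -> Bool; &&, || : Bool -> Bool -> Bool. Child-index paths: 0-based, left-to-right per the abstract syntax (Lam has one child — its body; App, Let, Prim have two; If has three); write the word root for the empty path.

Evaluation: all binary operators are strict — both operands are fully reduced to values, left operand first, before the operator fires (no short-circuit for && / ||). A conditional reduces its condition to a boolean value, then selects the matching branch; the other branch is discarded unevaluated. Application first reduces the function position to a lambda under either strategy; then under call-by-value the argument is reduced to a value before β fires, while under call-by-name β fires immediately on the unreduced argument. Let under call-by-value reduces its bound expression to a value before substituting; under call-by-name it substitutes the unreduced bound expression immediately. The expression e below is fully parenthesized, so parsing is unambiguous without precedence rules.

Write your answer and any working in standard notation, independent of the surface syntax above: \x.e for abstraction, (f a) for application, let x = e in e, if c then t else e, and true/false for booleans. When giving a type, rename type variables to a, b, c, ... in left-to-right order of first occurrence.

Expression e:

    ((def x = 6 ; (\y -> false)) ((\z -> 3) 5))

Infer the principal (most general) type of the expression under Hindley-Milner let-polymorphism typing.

Trace:
let x : Int
\y._ : a -> Bool
\z._ : b -> Int
  unify b -> Int ~ Int -> c
  unify b ~ Int
  unify Int ~ c
_ _ : Int
  unify a -> Bool ~ Int -> d
  unify a ~ Int
  unify Bool ~ d
_ _ : Bool

Answer: Bool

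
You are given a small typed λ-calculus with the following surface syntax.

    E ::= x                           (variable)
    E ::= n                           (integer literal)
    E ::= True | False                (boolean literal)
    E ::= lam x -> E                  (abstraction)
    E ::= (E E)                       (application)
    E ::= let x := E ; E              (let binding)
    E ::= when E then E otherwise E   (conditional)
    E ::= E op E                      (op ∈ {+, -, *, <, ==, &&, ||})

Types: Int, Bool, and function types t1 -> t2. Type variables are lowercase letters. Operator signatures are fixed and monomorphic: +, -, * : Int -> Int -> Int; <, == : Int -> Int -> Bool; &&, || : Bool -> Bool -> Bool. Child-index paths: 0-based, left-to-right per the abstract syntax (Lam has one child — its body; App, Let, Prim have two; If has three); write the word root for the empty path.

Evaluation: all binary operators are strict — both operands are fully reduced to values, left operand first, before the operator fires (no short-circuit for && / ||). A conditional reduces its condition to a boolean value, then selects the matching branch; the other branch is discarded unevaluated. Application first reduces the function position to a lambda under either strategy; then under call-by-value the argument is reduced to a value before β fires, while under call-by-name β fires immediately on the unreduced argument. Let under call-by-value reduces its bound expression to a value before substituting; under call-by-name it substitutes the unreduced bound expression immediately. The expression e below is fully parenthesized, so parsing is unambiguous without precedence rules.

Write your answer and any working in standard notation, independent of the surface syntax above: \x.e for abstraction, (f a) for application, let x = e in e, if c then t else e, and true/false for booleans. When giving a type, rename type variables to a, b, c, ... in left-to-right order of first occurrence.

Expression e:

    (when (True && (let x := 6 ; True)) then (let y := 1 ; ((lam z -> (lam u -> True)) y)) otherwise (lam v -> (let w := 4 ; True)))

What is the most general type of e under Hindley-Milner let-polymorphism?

Derivation:
  unify Bool ~ Bool
let x : Int
  unify Bool ~ Bool
  unify Bool ~ Bool
let y : Int
\u._ : b -> Bool
\z._ : a -> b -> Bool
y : Int
  unify a -> b -> Bool ~ Int -> c
  unify a ~ Int
  unify b -> Bool ~ c
_ _ : b -> Bool
let w : Int
\v._ : d -> Bool
  unify b -> Bool ~ d -> Bool
  unify b ~ d
  unify Bool ~ Bool

Answer: a -> Bool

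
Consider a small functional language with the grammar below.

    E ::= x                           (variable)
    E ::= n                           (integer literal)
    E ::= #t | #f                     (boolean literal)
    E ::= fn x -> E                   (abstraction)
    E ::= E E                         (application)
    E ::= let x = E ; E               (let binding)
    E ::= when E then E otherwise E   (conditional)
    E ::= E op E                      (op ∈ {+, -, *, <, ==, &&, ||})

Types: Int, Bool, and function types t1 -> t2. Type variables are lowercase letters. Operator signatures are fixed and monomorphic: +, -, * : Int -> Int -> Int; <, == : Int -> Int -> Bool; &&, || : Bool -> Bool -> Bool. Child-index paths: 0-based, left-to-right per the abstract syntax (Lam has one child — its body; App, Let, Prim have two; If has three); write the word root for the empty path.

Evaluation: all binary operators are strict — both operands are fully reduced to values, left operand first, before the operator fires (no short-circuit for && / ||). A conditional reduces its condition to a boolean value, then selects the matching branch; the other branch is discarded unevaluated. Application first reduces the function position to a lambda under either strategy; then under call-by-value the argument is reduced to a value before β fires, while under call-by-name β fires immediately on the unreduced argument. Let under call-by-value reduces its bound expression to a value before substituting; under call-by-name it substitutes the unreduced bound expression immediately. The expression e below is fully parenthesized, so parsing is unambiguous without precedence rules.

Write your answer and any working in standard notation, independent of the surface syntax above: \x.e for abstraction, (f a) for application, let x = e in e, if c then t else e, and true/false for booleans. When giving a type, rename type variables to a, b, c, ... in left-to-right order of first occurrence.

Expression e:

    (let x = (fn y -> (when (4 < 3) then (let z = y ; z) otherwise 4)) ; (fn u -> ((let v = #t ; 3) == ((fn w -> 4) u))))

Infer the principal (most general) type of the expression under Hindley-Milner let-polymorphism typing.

Answer: a -> Bool

Working:
  unify Int ~ Int
  unify Int ~ Int
  unify Bool ~ Bool
y : a
let z : a
z : a
  unify a ~ Int
\y._ : Int -> Int
let x : Int -> Int
let v : Bool
  unify Int ~ Int
\w._ : c -> Int
u : b
  unify c -> Int ~ b -> d
  unify c ~ b
  unify Int ~ d
_ _ : Int
  unify Int ~ Int
\u._ : b -> Bool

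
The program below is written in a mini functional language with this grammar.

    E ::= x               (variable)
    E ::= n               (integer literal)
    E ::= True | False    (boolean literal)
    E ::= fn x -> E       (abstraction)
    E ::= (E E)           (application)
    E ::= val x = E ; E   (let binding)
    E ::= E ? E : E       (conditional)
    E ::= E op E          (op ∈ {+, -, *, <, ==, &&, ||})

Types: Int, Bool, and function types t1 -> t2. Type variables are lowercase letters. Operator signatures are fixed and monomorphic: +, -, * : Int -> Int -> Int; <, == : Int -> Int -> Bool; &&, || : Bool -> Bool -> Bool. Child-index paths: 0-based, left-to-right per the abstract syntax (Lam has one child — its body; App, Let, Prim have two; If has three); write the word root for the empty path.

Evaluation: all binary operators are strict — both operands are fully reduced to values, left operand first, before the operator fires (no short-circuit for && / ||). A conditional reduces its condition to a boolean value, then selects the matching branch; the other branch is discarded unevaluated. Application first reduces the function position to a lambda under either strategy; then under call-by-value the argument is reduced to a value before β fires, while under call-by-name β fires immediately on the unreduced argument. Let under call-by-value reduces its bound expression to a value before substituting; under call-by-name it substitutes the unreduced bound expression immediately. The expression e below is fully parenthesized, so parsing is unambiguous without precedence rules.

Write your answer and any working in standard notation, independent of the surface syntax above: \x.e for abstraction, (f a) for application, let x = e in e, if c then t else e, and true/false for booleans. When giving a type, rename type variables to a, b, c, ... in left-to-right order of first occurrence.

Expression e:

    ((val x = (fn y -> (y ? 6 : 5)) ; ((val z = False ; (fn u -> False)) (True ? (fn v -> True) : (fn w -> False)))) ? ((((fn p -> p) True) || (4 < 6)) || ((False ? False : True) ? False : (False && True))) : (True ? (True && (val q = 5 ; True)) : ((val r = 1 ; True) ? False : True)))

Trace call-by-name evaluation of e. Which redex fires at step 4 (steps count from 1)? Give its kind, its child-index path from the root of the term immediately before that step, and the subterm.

Derivation:
step 0: (if (let x = (\y.(if y then 6 else 5)) in ((let z = false in (\u.false)) (if true then (\v.true) else (\w.false)))) then ((((\p.p) true) || (4 < 6)) || (if (if false then false else true) then false else (false && true))) else (if true then (true && (let q = 5 in true)) else (if (let r = 1 in true) then false else true)))
step 1: [let@0] (if ((let z = false in (\u.false)) (if true then (\v.true) else (\w.false))) then ((((\p.p) true) || (4 < 6)) || (if (if false then false else true) then false else (false && true))) else (if true then (true && (let q = 5 in true)) else (if (let r = 1 in true) then false else true)))
step 2: [let@0.0] (if ((\u.false) (if true then (\v.true) else (\w.false))) then ((((\p.p) true) || (4 < 6)) || (if (if false then false else true) then false else (false && true))) else (if true then (true && (let q = 5 in true)) else (if (let r = 1 in true) then false else true)))
step 3: [beta@0] (if false then ((((\p.p) true) || (4 < 6)) || (if (if false then false else true) then false else (false && true))) else (if true then (true && (let q = 5 in true)) else (if (let r = 1 in true) then false else true)))
step 4: [if@root] (if true then (true && (let q = 5 in true)) else (if (let r = 1 in true) then false else true))

Answer: if at root : (if false then ((((\p.p) true) || (4 < 6)) || (if (if false then false else true) then false else (false && true))) else (if true then (true && (let q = 5 in true)) else (if (let r = 1 in true) then false else true)))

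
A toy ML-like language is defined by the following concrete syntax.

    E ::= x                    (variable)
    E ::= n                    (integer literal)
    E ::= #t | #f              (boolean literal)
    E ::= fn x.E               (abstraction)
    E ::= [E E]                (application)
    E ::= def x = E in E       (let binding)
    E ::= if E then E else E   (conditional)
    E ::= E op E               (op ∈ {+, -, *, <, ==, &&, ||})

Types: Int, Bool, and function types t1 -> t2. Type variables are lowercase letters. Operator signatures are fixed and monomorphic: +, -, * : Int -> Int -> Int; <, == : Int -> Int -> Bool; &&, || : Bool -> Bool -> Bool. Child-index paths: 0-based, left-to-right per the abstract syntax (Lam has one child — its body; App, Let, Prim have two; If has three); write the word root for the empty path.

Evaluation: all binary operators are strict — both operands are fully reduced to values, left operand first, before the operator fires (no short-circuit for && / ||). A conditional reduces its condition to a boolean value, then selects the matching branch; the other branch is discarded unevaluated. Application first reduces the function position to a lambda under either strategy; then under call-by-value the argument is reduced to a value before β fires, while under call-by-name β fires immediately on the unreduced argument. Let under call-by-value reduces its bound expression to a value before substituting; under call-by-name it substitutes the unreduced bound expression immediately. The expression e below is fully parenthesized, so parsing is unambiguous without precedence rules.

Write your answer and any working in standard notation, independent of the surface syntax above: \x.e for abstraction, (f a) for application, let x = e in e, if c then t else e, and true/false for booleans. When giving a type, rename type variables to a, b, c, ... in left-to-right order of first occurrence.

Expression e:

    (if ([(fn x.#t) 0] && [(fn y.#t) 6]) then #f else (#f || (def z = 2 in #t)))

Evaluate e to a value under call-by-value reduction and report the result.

Working:
step 0: (if (((\x.true) 0) && ((\y.true) 6)) then false else (false || (let z = 2 in true)))
step 1: [beta@0.0] (if (true && ((\y.true) 6)) then false else (false || (let z = 2 in true)))
step 2: [beta@0.1] (if (true && true) then false else (false || (let z = 2 in true)))
step 3: [delta@0] (if true then false else (false || (let z = 2 in true)))
step 4: [if@root] false

Answer: false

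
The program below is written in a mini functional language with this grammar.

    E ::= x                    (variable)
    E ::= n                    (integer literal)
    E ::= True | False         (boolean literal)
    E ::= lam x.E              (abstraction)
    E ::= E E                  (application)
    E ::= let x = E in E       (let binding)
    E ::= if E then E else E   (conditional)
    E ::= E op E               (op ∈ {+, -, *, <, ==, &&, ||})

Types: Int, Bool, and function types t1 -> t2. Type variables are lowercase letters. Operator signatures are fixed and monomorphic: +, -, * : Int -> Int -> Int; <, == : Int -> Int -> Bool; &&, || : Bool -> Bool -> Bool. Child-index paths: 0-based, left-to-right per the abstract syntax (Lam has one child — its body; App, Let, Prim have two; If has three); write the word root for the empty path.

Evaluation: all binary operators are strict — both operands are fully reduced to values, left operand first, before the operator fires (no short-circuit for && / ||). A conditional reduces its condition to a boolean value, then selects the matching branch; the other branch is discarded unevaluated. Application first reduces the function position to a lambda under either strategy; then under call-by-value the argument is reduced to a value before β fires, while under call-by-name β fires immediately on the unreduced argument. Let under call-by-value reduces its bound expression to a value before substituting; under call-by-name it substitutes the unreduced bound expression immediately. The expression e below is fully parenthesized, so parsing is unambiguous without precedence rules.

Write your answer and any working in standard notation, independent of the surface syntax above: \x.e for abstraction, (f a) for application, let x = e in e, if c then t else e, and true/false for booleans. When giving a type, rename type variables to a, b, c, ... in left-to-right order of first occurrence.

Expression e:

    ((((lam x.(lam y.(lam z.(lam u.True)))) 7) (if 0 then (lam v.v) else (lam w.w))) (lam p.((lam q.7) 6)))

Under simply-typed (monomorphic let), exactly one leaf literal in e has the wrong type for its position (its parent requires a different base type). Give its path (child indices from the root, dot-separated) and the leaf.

Trace:
\u._ : d -> Bool
\z._ : c -> d -> Bool
\y._ : b -> c -> d -> Bool
\x._ : a -> b -> c -> d -> Bool
  unify a -> b -> c -> d -> Bool ~ Int -> e
  unify a ~ Int
  unify b -> c -> d -> Bool ~ e
_ _ : b -> c -> d -> Bool
  unify Int ~ Bool
  FAIL: mismatch Int ~ Bool

Answer: 0.1.0 : 0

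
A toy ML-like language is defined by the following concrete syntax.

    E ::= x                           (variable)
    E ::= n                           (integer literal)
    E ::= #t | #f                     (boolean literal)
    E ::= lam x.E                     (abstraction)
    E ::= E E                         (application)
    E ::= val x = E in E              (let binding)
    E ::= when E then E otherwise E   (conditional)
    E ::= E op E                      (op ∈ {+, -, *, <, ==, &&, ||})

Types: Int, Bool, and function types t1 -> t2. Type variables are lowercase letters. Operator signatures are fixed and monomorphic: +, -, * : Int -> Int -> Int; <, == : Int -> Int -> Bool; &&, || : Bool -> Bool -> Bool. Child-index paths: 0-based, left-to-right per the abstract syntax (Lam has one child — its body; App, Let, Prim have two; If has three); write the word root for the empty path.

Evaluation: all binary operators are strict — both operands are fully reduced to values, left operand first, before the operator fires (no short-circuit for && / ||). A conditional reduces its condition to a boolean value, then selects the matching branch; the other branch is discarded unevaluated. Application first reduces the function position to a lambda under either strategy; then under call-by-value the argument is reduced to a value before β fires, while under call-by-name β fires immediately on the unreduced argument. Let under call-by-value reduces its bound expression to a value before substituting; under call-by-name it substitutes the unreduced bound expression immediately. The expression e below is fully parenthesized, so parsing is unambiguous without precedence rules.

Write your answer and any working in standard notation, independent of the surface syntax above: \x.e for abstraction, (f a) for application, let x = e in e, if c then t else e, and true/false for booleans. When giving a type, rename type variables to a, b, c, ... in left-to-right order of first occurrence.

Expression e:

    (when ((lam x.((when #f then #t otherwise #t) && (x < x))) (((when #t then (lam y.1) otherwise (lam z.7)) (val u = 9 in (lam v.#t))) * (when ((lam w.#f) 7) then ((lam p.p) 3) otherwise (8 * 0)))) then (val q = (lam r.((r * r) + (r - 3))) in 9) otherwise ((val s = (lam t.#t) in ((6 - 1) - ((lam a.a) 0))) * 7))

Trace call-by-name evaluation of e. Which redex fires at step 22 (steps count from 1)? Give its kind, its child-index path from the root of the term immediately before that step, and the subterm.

Working:
step 0: (if ((\x.((if false then true else true) && (x < x))) (((if true then (\y.1) else (\z.7)) (let u = 9 in (\v.true))) * (if ((\w.false) 7) then ((\p.p) 3) else (8 * 0)))) then (let q = (\r.((r * r) + (r - 3))) in 9) else ((let s = (\t.true) in ((6 - 1) - ((\a.a) 0))) * 7))
step 1: [beta@0] (if ((if false then true else true) && ((((if true then (\y.1) else (\z.7)) (let u = 9 in (\v.true))) * (if ((\w.false) 7) then ((\p.p) 3) else (8 * 0))) < (((if true then (\y.1) else (\z.7)) (let u = 9 in (\v.true))) * (if ((\w.false) 7) then ((\p.p) 3) else (8 * 0))))) then (let q = (\r.((r * r) + (r - 3))) in 9) else ((let s = (\t.true) in ((6 - 1) - ((\a.a) 0))) * 7))
step 2: [if@0.0] (if (true && ((((if true then (\y.1) else (\z.7)) (let u = 9 in (\v.true))) * (if ((\w.false) 7) then ((\p.p) 3) else (8 * 0))) < (((if true then (\y.1) else (\z.7)) (let u = 9 in (\v.true))) * (if ((\w.false) 7) then ((\p.p) 3) else (8 * 0))))) then (let q = (\r.((r * r) + (r - 3))) in 9) else ((let s = (\t.true) in ((6 - 1) - ((\a.a) 0))) * 7))
step 3: [if@0.1.0.0.0] (if (true && ((((\y.1) (let u = 9 in (\v.true))) * (if ((\w.false) 7) then ((\p.p) 3) else (8 * 0))) < (((if true then (\y.1) else (\z.7)) (let u = 9 in (\v.true))) * (if ((\w.false) 7) then ((\p.p) 3) else (8 * 0))))) then (let q = (\r.((r * r) + (r - 3))) in 9) else ((let s = (\t.true) in ((6 - 1) - ((\a.a) 0))) * 7))
step 4: [beta@0.1.0.0] (if (true && ((1 * (if ((\w.false) 7) then ((\p.p) 3) else (8 * 0))) < (((if true then (\y.1) else (\z.7)) (let u = 9 in (\v.true))) * (if ((\w.false) 7) then ((\p.p) 3) else (8 * 0))))) then (let q = (\r.((r * r) + (r - 3))) in 9) else ((let s = (\t.true) in ((6 - 1) - ((\a.a) 0))) * 7))
step 5: [beta@0.1.0.1.0] (if (true && ((1 * (if false then ((\p.p) 3) else (8 * 0))) < (((if true then (\y.1) else (\z.7)) (let u = 9 in (\v.true))) * (if ((\w.false) 7) then ((\p.p) 3) else (8 * 0))))) then (let q = (\r.((r * r) + (r - 3))) in 9) else ((let s = (\t.true) in ((6 - 1) - ((\a.a) 0))) * 7))
step 6: [if@0.1.0.1] (if (true && ((1 * (8 * 0)) < (((if true then (\y.1) else (\z.7)) (let u = 9 in (\v.true))) * (if ((\w.false) 7) then ((\p.p) 3) else (8 * 0))))) then (let q = (\r.((r * r) + (r - 3))) in 9) else ((let s = (\t.true) in ((6 - 1) - ((\a.a) 0))) * 7))
step 7: [delta@0.1.0.1] (if (true && ((1 * 0) < (((if true then (\y.1) else (\z.7)) (let u = 9 in (\v.true))) * (if ((\w.false) 7) then ((\p.p) 3) else (8 * 0))))) then (let q = (\r.((r * r) + (r - 3))) in 9) else ((let s = (\t.true) in ((6 - 1) - ((\a.a) 0))) * 7))
step 8: [delta@0.1.0] (if (true && (0 < (((if true then (\y.1) else (\z.7)) (let u = 9 in (\v.true))) * (if ((\w.false) 7) then ((\p.p) 3) else (8 * 0))))) then (let q = (\r.((r * r) + (r - 3))) in 9) else ((let s = (\t.true) in ((6 - 1) - ((\a.a) 0))) * 7))
step 9: [if@0.1.1.0.0] (if (true && (0 < (((\y.1) (let u = 9 in (\v.true))) * (if ((\w.false) 7) then ((\p.p) 3) else (8 * 0))))) then (let q = (\r.((r * r) + (r - 3))) in 9) else ((let s = (\t.true) in ((6 - 1) - ((\a.a) 0))) * 7))
step 10: [beta@0.1.1.0] (if (true && (0 < (1 * (if ((\w.false) 7) then ((\p.p) 3) else (8 * 0))))) then (let q = (\r.((r * r) + (r - 3))) in 9) else ((let s = (\t.true) in ((6 - 1) - ((\a.a) 0))) * 7))
step 11: [beta@0.1.1.1.0] (if (true && (0 < (1 * (if false then ((\p.p) 3) else (8 * 0))))) then (let q = (\r.((r * r) + (r - 3))) in 9) else ((let s = (\t.true) in ((6 - 1) - ((\a.a) 0))) * 7))
step 12: [if@0.1.1.1] (if (true && (0 < (1 * (8 * 0)))) then (let q = (\r.((r * r) + (r - 3))) in 9) else ((let s = (\t.true) in ((6 - 1) - ((\a.a) 0))) * 7))
step 13: [delta@0.1.1.1] (if (true && (0 < (1 * 0))) then (let q = (\r.((r * r) + (r - 3))) in 9) else ((let s = (\t.true) in ((6 - 1) - ((\a.a) 0))) * 7))
step 14: [delta@0.1.1] (if (true && (0 < 0)) then (let q = (\r.((r * r) + (r - 3))) in 9) else ((let s = (\t.true) in ((6 - 1) - ((\a.a) 0))) * 7))
step 15: [delta@0.1] (if (true && false) then (let q = (\r.((r * r) + (r - 3))) in 9) else ((let s = (\t.true) in ((6 - 1) - ((\a.a) 0))) * 7))
step 16: [delta@0] (if false then (let q = (\r.((r * r) + (r - 3))) in 9) else ((let s = (\t.true) in ((6 - 1) - ((\a.a) 0))) * 7))
step 17: [if@root] ((let s = (\t.true) in ((6 - 1) - ((\a.a) 0))) * 7)
step 18: [let@0] (((6 - 1) - ((\a.a) 0)) * 7)
step 19: [delta@0.0] ((5 - ((\a.a) 0)) * 7)
step 20: [beta@0.1] ((5 - 0) * 7)
step 21: [delta@0] (5 * 7)
step 22: [delta@root] 35

Answer: delta at root : (5 * 7)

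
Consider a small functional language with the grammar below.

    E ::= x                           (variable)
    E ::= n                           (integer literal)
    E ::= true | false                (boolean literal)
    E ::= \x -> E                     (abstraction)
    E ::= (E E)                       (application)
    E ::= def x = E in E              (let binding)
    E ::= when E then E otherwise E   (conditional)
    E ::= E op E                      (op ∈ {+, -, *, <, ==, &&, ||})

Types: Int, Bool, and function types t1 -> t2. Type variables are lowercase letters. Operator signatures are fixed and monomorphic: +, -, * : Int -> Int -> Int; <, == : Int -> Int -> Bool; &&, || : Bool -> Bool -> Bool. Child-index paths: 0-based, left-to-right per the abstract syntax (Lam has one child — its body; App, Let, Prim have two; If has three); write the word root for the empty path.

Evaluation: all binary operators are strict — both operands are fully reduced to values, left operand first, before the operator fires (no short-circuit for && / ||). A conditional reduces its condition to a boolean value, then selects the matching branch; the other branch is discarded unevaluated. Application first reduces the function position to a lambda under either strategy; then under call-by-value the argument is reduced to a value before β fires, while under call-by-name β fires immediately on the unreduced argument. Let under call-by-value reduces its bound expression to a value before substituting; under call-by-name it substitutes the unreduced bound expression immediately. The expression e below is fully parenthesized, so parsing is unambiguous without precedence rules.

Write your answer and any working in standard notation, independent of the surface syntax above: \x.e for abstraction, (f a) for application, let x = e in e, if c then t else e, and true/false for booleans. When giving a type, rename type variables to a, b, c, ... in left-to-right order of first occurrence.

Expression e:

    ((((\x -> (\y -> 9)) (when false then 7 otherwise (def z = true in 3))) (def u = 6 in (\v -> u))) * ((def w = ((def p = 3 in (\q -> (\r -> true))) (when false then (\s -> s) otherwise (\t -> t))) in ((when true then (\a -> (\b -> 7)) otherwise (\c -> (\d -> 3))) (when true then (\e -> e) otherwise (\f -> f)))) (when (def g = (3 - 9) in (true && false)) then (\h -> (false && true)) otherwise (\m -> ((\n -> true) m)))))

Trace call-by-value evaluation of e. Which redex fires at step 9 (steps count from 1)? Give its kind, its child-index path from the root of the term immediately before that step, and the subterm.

Working:
step 0: ((((\x.(\y.9)) (if false then 7 else (let z = true in 3))) (let u = 6 in (\v.u))) * ((let w = ((let p = 3 in (\q.(\r.true))) (if false then (\s.s) else (\t.t))) in ((if true then (\a.(\b.7)) else (\c.(\d.3))) (if true then (\e.e) else (\f.f)))) (if (let g = (3 - 9) in (true && false)) then (\h.(false && true)) else (\m.((\n.true) m)))))
step 1: [if@0.0.1] ((((\x.(\y.9)) (let z = true in 3)) (let u = 6 in (\v.u))) * ((let w = ((let p = 3 in (\q.(\r.true))) (if false then (\s.s) else (\t.t))) in ((if true then (\a.(\b.7)) else (\c.(\d.3))) (if true then (\e.e) else (\f.f)))) (if (let g = (3 - 9) in (true && false)) then (\h.(false && true)) else (\m.((\n.true) m)))))
step 2: [let@0.0.1] ((((\x.(\y.9)) 3) (let u = 6 in (\v.u))) * ((let w = ((let p = 3 in (\q.(\r.true))) (if false then (\s.s) else (\t.t))) in ((if true then (\a.(\b.7)) else (\c.(\d.3))) (if true then (\e.e) else (\f.f)))) (if (let g = (3 - 9) in (true && false)) then (\h.(false && true)) else (\m.((\n.true) m)))))
step 3: [beta@0.0] (((\y.9) (let u = 6 in (\v.u))) * ((let w = ((let p = 3 in (\q.(\r.true))) (if false then (\s.s) else (\t.t))) in ((if true then (\a.(\b.7)) else (\c.(\d.3))) (if true then (\e.e) else (\f.f)))) (if (let g = (3 - 9) in (true && false)) then (\h.(false && true)) else (\m.((\n.true) m)))))
step 4: [let@0.1] (((\y.9) (\v.6)) * ((let w = ((let p = 3 in (\q.(\r.true))) (if false then (\s.s) else (\t.t))) in ((if true then (\a.(\b.7)) else (\c.(\d.3))) (if true then (\e.e) else (\f.f)))) (if (let g = (3 - 9) in (true && false)) then (\h.(false && true)) else (\m.((\n.true) m)))))
step 5: [beta@0] (9 * ((let w = ((let p = 3 in (\q.(\r.true))) (if false then (\s.s) else (\t.t))) in ((if true then (\a.(\b.7)) else (\c.(\d.3))) (if true then (\e.e) else (\f.f)))) (if (let g = (3 - 9) in (true && false)) then (\h.(false && true)) else (\m.((\n.true) m)))))
step 6: [let@1.0.0.0] (9 * ((let w = ((\q.(\r.true)) (if false then (\s.s) else (\t.t))) in ((if true then (\a.(\b.7)) else (\c.(\d.3))) (if true then (\e.e) else (\f.f)))) (if (let g = (3 - 9) in (true && false)) then (\h.(false && true)) else (\m.((\n.true) m)))))
step 7: [if@1.0.0.1] (9 * ((let w = ((\q.(\r.true)) (\t.t)) in ((if true then (\a.(\b.7)) else (\c.(\d.3))) (if true then (\e.e) else (\f.f)))) (if (let g = (3 - 9) in (true && false)) then (\h.(false && true)) else (\m.((\n.true) m)))))
step 8: [beta@1.0.0] (9 * ((let w = (\r.true) in ((if true then (\a.(\b.7)) else (\c.(\d.3))) (if true then (\e.e) else (\f.f)))) (if (let g = (3 - 9) in (true && false)) then (\h.(false && true)) else (\m.((\n.true) m)))))
step 9: [let@1.0] (9 * (((if true then (\a.(\b.7)) else (\c.(\d.3))) (if true then (\e.e) else (\f.f))) (if (let g = (3 - 9) in (true && false)) then (\h.(false && true)) else (\m.((\n.true) m)))))

Answer: let at 1.0 : (let w = (\r.true) in ((if true then (\a.(\b.7)) else (\c.(\d.3))) (if true then (\e.e) else (\f.f))))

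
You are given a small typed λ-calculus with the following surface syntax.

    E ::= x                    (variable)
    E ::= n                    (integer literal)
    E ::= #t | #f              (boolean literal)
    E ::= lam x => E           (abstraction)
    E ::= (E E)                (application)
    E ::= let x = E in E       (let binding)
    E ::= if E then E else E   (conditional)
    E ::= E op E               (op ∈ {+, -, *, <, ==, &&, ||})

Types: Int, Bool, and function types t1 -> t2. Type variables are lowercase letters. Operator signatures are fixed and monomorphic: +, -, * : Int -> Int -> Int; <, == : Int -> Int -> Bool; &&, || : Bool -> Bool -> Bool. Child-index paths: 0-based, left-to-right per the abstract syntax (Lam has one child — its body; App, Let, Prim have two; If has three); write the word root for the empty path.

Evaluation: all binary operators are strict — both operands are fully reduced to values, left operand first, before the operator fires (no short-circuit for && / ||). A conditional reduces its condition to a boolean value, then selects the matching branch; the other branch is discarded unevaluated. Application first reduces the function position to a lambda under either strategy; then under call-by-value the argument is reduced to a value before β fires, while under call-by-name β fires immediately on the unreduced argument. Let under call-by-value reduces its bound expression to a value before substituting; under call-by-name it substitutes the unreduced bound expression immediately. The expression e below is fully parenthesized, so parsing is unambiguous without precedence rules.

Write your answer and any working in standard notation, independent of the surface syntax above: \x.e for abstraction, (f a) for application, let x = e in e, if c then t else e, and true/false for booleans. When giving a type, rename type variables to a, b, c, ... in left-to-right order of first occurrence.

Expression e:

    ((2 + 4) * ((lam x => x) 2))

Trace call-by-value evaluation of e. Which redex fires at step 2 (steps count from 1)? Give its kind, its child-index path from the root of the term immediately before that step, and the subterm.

Answer: beta at 1 : ((\x.x) 2)

Working:
step 0: ((2 + 4) * ((\x.x) 2))
step 1: [delta@0] (6 * ((\x.x) 2))
step 2: [beta@1] (6 * 2)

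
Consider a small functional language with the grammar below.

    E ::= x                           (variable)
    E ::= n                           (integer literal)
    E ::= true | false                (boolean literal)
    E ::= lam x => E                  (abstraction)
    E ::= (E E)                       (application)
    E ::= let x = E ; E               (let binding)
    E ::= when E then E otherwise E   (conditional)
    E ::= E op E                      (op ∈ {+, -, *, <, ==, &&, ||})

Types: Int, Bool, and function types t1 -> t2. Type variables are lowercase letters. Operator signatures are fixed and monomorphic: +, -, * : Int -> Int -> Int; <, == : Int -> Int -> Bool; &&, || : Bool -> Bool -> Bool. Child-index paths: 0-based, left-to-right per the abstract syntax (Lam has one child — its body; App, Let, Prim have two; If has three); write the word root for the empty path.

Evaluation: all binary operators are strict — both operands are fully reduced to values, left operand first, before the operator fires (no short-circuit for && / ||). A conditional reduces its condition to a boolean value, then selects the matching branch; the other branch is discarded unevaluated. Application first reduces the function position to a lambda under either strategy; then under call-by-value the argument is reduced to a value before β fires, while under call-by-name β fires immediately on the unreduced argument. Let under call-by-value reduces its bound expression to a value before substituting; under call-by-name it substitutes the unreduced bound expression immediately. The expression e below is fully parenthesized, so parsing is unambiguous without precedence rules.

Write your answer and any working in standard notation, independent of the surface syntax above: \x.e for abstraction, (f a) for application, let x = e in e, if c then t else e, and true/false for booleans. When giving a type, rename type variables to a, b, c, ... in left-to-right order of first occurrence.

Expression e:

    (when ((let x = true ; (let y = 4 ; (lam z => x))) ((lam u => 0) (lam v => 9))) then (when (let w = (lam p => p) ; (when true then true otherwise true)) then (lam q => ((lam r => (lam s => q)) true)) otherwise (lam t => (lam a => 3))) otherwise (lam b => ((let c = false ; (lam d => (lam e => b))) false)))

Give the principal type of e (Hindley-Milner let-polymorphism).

Answer: Int -> a -> Int

Derivation:
let x : Bool
let y : Int
x : Bool
\z._ : a -> Bool
\u._ : b -> Int
\v._ : c -> Int
  unify b -> Int ~ (c -> Int) -> d
  unify b ~ c -> Int
  unify Int ~ d
_ _ : Int
  unify a -> Bool ~ Int -> e
  unify a ~ Int
  unify Bool ~ e
_ _ : Bool
  unify Bool ~ Bool
p : f
\p._ : f -> f
let w : forall. f -> f
  unify Bool ~ Bool
  unify Bool ~ Bool
  unify Bool ~ Bool
q : g
\s._ : i -> g
\r._ : h -> i -> g
  unify h -> i -> g ~ Bool -> j
  unify h ~ Bool
  unify i -> g ~ j
_ _ : i -> g
\q._ : g -> i -> g
\a._ : l -> Int
\t._ : k -> l -> Int
  unify g -> i -> g ~ k -> l -> Int
  unify g ~ k
  unify i -> k ~ l -> Int
  unify i ~ l
  unify k ~ Int
let c : Bool
b : m
\e._ : o -> m
\d._ : n -> o -> m
  unify n -> o -> m ~ Bool -> p
  unify n ~ Bool
  unify o -> m ~ p
_ _ : o -> m
\b._ : m -> o -> m
  unify Int -> l -> Int ~ m -> o -> m
  unify Int ~ m
  unify l -> Int ~ o -> Int
  unify l ~ o
  unify Int ~ Int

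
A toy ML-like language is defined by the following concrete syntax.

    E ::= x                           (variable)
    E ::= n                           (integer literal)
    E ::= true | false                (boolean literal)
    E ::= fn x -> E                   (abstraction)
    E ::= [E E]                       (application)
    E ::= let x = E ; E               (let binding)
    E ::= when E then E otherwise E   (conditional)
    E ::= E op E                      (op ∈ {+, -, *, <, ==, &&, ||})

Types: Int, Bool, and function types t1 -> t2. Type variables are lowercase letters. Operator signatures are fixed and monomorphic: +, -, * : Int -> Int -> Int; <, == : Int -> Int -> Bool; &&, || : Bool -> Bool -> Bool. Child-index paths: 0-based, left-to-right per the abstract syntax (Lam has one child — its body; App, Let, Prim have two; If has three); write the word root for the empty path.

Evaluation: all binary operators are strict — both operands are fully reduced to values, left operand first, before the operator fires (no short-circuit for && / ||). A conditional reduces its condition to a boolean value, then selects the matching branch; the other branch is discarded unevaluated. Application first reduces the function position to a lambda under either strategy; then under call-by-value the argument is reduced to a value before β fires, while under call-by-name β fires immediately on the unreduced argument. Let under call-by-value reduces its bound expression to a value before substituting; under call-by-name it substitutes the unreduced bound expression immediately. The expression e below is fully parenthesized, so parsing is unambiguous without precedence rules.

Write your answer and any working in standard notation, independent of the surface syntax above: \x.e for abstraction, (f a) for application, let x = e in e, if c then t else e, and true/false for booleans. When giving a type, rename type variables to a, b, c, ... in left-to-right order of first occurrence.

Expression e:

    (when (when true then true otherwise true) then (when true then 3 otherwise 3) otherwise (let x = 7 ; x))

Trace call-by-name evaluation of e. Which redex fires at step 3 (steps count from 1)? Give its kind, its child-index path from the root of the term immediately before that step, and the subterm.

Derivation:
step 0: (if (if true then true else true) then (if true then 3 else 3) else (let x = 7 in x))
step 1: [if@0] (if true then (if true then 3 else 3) else (let x = 7 in x))
step 2: [if@root] (if true then 3 else 3)
step 3: [if@root] 3

Answer: if at root : (if true then 3 else 3)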